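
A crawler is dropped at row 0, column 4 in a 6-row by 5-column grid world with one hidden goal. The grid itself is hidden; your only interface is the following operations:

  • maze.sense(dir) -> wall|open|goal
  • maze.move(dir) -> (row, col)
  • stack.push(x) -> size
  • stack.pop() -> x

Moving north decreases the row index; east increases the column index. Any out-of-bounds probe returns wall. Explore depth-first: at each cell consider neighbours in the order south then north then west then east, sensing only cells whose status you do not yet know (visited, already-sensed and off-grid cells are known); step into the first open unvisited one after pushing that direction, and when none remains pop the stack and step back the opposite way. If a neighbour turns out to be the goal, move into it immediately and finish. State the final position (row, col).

Action: sense[dir='south']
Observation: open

Action: push[x='south']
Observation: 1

Action: move[dir='south']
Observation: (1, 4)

Action: sense[dir='south']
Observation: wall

Action: sense[dir='west']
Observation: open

Action: push[x='west']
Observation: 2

Action: move[dir='west']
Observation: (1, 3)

Action: sense[dir='south']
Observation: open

Action: push[x='south']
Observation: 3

Action: move[dir='south']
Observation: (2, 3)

Action: sense[dir='south']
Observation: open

Action: push[x='south']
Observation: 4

Action: move[dir='south']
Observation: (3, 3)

Action: sense[dir='south']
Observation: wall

Action: sense[dir='west']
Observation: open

Action: push[x='west']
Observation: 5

Action: move[dir='west']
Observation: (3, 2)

Action: sense[dir='south']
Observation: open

Action: push[x='south']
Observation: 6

Action: move[dir='south']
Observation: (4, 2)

Action: sense[dir='south']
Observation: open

Action: push[x='south']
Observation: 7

Action: move[dir='south']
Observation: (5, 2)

Action: sense[dir='west']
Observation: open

Action: push[x='west']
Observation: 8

Action: move[dir='west']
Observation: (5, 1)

Action: sense[dir='north']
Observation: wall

Action: sense[dir='west']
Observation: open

Action: push[x='west']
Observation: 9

Action: move[dir='west']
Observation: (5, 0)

Action: sense[dir='north']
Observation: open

Action: push[x='north']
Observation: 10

Action: move[dir='north']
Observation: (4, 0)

Action: sense[dir='north']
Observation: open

Action: push[x='north']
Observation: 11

Action: move[dir='north']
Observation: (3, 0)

Action: sense[dir='north']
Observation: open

Action: push[x='north']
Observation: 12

Action: move[dir='north']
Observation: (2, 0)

Action: sense[dir='north']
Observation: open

Action: push[x='north']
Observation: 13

Action: move[dir='north']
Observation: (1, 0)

Action: sense[dir='north']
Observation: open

Action: push[x='north']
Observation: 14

Action: move[dir='north']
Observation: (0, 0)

Action: sense[dir='east']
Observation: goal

Action: move[dir='east']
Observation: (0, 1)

Answer: (0, 1)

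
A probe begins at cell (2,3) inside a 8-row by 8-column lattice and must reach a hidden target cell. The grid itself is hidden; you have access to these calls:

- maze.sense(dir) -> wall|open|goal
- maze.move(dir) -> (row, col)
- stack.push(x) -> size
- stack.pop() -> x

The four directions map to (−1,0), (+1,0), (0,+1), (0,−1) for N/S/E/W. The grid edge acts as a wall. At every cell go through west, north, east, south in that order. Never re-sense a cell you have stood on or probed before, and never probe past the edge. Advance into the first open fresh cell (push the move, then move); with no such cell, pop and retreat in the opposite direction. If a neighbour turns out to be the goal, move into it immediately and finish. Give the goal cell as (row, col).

Do: maze.sense[dir→west]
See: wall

Do: maze.sense[dir→north]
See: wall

Do: maze.sense[dir→east]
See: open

Do: stack.push[x→east]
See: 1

Do: maze.move[dir→east]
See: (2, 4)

Do: maze.sense[dir→north]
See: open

Do: stack.push[x→north]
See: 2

Do: maze.move[dir→north]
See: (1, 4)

Do: maze.sense[dir→north]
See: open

Do: stack.push[x→north]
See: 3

Do: maze.move[dir→north]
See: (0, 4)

Do: maze.sense[dir→west]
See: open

Do: stack.push[x→west]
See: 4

Do: maze.move[dir→west]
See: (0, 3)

Do: maze.sense[dir→west]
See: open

Do: stack.push[x→west]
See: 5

Do: maze.move[dir→west]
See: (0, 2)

Do: maze.sense[dir→west]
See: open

Do: stack.push[x→west]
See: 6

Do: maze.move[dir→west]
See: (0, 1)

Do: maze.sense[dir→west]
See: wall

Do: maze.sense[dir→south]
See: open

Do: stack.push[x→south]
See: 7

Do: maze.move[dir→south]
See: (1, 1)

Do: maze.sense[dir→west]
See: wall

Do: maze.sense[dir→east]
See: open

Do: stack.push[x→east]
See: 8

Do: maze.move[dir→east]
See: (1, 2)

Do: stack.pop[]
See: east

Do: maze.move[dir→west]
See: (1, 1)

Do: maze.sense[dir→south]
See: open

Do: stack.push[x→south]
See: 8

Do: maze.move[dir→south]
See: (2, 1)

Do: maze.sense[dir→west]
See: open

Do: stack.push[x→west]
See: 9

Do: maze.move[dir→west]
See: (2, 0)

Do: maze.sense[dir→south]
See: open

Do: stack.push[x→south]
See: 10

Do: maze.move[dir→south]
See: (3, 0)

Do: maze.sense[dir→east]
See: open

Do: stack.push[x→east]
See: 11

Do: maze.move[dir→east]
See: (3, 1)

Do: maze.sense[dir→east]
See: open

Do: stack.push[x→east]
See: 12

Do: maze.move[dir→east]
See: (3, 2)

Do: maze.sense[dir→east]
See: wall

Do: maze.sense[dir→south]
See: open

Do: stack.push[x→south]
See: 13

Do: maze.move[dir→south]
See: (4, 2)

Do: maze.sense[dir→west]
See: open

Do: stack.push[x→west]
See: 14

Do: maze.move[dir→west]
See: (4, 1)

Do: maze.sense[dir→west]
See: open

Do: stack.push[x→west]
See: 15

Do: maze.move[dir→west]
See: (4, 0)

Do: maze.sense[dir→south]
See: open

Do: stack.push[x→south]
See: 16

Do: maze.move[dir→south]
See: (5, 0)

Do: maze.sense[dir→east]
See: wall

Do: maze.sense[dir→south]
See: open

Do: stack.push[x→south]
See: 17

Do: maze.move[dir→south]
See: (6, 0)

Do: maze.sense[dir→east]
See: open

Do: stack.push[x→east]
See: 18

Do: maze.move[dir→east]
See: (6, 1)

Do: maze.sense[dir→east]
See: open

Do: stack.push[x→east]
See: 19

Do: maze.move[dir→east]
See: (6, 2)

Do: maze.sense[dir→north]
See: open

Do: stack.push[x→north]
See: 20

Do: maze.move[dir→north]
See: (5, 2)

Do: maze.sense[dir→east]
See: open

Do: stack.push[x→east]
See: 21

Do: maze.move[dir→east]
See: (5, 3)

Do: maze.sense[dir→north]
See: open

Do: stack.push[x→north]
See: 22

Do: maze.move[dir→north]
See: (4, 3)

Do: maze.sense[dir→east]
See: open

Do: stack.push[x→east]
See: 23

Do: maze.move[dir→east]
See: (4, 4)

Do: maze.sense[dir→north]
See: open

Do: stack.push[x→north]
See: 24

Do: maze.move[dir→north]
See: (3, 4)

Do: maze.sense[dir→east]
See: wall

Do: stack.pop[]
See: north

Do: maze.move[dir→south]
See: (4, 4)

Do: maze.sense[dir→east]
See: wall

Do: maze.sense[dir→south]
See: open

Do: stack.push[x→south]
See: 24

Do: maze.move[dir→south]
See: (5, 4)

Do: maze.sense[dir→east]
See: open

Do: stack.push[x→east]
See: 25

Do: maze.move[dir→east]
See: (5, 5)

Do: maze.sense[dir→east]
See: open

Do: stack.push[x→east]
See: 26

Do: maze.move[dir→east]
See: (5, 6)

Do: maze.sense[dir→north]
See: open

Do: stack.push[x→north]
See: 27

Do: maze.move[dir→north]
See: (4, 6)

Do: maze.sense[dir→north]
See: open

Do: stack.push[x→north]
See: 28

Do: maze.move[dir→north]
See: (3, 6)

Do: maze.sense[dir→north]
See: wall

Do: maze.sense[dir→east]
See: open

Do: stack.push[x→east]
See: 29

Do: maze.move[dir→east]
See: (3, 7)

Do: maze.sense[dir→north]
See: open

Do: stack.push[x→north]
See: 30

Do: maze.move[dir→north]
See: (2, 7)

Do: maze.sense[dir→north]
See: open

Do: stack.push[x→north]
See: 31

Do: maze.move[dir→north]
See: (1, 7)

Do: maze.sense[dir→west]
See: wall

Do: maze.sense[dir→north]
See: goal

Do: maze.move[dir→north]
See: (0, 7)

Answer: (0, 7)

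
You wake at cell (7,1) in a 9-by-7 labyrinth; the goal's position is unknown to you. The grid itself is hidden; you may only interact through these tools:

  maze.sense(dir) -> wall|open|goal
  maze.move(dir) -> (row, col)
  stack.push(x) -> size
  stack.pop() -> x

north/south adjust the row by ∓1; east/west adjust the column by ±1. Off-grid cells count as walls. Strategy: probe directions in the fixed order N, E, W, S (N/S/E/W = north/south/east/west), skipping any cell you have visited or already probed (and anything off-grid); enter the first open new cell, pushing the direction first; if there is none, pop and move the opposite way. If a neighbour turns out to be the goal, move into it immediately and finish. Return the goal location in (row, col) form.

I invoke sense(dir='north'), and get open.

Using push(x='north'), and get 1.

Using move(dir='north'), and get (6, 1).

I try sense(dir='north'), — result: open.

I use push(x='north'), giving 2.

Calling move(dir='north'), → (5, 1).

I invoke sense(dir='north'), which returns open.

Using push(x='north'), which returns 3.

Using move(dir='north'), and get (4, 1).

Then sense(dir='north'), and get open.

Using push(x='north'), giving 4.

I call move(dir='north'), and get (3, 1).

I use sense(dir='north'), → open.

Invoking push(x='north'), : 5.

I use move(dir='north'), which returns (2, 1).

I run sense(dir='north'), which returns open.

I invoke push(x='north'), which returns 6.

I call move(dir='north'), and get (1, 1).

Then sense(dir='north'), : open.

Invoking push(x='north'), giving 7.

Invoking move(dir='north'), and observe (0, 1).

I invoke sense(dir='east'), giving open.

I try push(x='east'), : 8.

Next I call move(dir='east'), and observe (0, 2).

Now I run sense(dir='east'), and see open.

I try push(x='east'), yielding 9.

Now I run move(dir='east'), which returns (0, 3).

I call sense(dir='east'), → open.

Invoking push(x='east'), and get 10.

I use move(dir='east'), which returns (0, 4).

Then sense(dir='east'), → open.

Now I run push(x='east'), and observe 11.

I use move(dir='east'), which returns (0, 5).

Then sense(dir='east'), — result: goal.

I invoke move(dir='east'), giving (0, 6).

Answer: (0, 6)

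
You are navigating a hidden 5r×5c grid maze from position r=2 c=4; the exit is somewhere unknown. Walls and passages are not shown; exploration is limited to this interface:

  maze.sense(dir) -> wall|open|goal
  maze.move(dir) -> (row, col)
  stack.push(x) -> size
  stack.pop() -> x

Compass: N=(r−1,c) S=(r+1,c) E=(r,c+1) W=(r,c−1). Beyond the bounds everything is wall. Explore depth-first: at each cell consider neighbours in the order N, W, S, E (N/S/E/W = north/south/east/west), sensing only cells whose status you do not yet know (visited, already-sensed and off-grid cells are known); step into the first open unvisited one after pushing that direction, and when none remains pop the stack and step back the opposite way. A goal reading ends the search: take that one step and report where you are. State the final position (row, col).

>> sense(dir: north)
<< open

>> push(x: north)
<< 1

>> move(dir: north)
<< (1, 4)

>> sense(dir: north)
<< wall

>> sense(dir: west)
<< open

>> push(x: west)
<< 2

>> move(dir: west)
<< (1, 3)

>> sense(dir: north)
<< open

>> push(x: north)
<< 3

>> move(dir: north)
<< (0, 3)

>> sense(dir: west)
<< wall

>> pop()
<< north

>> move(dir: south)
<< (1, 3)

>> sense(dir: west)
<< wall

>> sense(dir: south)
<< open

>> push(x: south)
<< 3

>> move(dir: south)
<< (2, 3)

>> sense(dir: west)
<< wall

>> sense(dir: south)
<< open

>> push(x: south)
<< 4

>> move(dir: south)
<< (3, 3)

>> sense(dir: west)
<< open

>> push(x: west)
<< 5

>> move(dir: west)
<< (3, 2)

>> sense(dir: west)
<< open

>> push(x: west)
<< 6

>> move(dir: west)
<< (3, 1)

>> sense(dir: north)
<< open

>> push(x: north)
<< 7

>> move(dir: north)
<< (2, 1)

>> sense(dir: north)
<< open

>> push(x: north)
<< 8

>> move(dir: north)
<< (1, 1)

>> sense(dir: north)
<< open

>> push(x: north)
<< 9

>> move(dir: north)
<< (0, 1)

>> sense(dir: west)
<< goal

>> move(dir: west)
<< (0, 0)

Answer: (0, 0)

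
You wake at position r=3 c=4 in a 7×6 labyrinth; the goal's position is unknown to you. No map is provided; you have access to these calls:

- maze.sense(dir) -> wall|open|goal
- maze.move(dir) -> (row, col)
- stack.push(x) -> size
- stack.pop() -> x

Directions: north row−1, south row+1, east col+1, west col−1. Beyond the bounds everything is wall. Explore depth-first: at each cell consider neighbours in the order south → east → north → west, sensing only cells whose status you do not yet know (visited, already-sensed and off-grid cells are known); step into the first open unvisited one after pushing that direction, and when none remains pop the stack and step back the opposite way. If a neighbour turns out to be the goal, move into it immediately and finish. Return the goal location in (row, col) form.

I run maze.sense passing dir→south, and get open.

Then stack.push passing x→south, — result: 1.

Calling maze.move passing dir→south, and see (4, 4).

Then maze.sense passing dir→south, yielding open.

Now I run stack.push passing x→south, → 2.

I invoke maze.move passing dir→south, → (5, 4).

I try maze.sense passing dir→south, and observe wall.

I try maze.sense passing dir→east, — result: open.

I use stack.push passing x→east, giving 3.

Now I run maze.move passing dir→east, and get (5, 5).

Next I call maze.sense passing dir→south, and observe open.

Next I call stack.push passing x→south, : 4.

Now I run maze.move passing dir→south, giving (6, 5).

Invoking stack.pop(), which returns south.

Invoking maze.move passing dir→north, giving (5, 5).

I try maze.sense passing dir→north, which returns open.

I try stack.push passing x→north, and see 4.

Using maze.move passing dir→north, and get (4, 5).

I try maze.sense passing dir→north, yielding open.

I use stack.push passing x→north, : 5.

Now I run maze.move passing dir→north, : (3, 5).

Using maze.sense passing dir→north, → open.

Then stack.push passing x→north, giving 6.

I use maze.move passing dir→north, → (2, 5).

I run maze.sense passing dir→north, — result: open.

I run stack.push passing x→north, → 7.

Then maze.move passing dir→north, : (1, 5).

Calling maze.sense passing dir→north, and see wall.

Next I call maze.sense passing dir→west, : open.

Calling stack.push passing x→west, and get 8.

Invoking maze.move passing dir→west, and observe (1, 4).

I try maze.sense passing dir→south, — result: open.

Then stack.push passing x→south, and see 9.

Using maze.move passing dir→south, giving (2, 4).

Invoking maze.sense passing dir→west, yielding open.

Using stack.push passing x→west, and get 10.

I invoke maze.move passing dir→west, yielding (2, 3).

I try maze.sense passing dir→south, yielding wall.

Now I run maze.sense passing dir→north, which returns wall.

Next I call maze.sense passing dir→west, yielding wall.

I use stack.pop(), : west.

I use maze.move passing dir→east, yielding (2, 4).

I invoke stack.pop, and get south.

I invoke maze.move passing dir→north, which returns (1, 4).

I use maze.sense passing dir→north, giving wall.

I invoke stack.pop, and see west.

I try maze.move passing dir→east, giving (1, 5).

I try stack.pop(), and see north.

Using maze.move passing dir→south, and see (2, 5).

Next I call stack.pop, and observe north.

Next I call maze.move passing dir→south, and get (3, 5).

I run stack.pop, yielding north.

I try maze.move passing dir→south, — result: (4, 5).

Next I call stack.pop(), and get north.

I run maze.move passing dir→south, which returns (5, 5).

Next I call stack.pop, — result: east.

Then maze.move passing dir→west, → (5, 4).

I call maze.sense passing dir→west, yielding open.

I try stack.push passing x→west, and see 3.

Now I run maze.move passing dir→west, which returns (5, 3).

I try maze.sense passing dir→south, yielding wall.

Then maze.sense passing dir→north, and observe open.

Invoking stack.push passing x→north, giving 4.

Using maze.move passing dir→north, : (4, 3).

Using maze.sense passing dir→west, — result: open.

Then stack.push passing x→west, — result: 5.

Using maze.move passing dir→west, yielding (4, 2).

Next I call maze.sense passing dir→south, — result: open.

I try stack.push passing x→south, and see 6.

Next I call maze.move passing dir→south, and see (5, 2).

Invoking maze.sense passing dir→south, and get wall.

Then maze.sense passing dir→west, and observe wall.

Then stack.pop(), giving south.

I call maze.move passing dir→north, which returns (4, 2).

I try maze.sense passing dir→north, giving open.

Then stack.push passing x→north, — result: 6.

I call maze.move passing dir→north, : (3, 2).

Then maze.sense passing dir→west, and observe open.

Using stack.push passing x→west, and get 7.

Next I call maze.move passing dir→west, — result: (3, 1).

I try maze.sense passing dir→south, yielding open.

Calling stack.push passing x→south, and see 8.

Next I call maze.move passing dir→south, and observe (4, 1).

I call maze.sense passing dir→west, and observe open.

I run stack.push passing x→west, yielding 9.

Next I call maze.move passing dir→west, yielding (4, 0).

I try maze.sense passing dir→south, yielding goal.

I try maze.move passing dir→south, yielding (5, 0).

Answer: (5, 0)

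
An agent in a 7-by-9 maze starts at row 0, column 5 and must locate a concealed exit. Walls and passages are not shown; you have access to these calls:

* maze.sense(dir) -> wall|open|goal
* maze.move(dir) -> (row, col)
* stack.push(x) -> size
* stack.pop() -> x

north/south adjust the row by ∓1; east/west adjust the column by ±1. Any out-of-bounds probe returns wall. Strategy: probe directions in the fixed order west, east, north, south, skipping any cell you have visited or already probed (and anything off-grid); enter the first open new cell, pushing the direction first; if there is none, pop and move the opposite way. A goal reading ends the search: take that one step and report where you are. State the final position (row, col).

% maze.sense dir=west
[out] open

% stack.push x=west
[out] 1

% maze.move dir=west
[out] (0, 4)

% maze.sense dir=west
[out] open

% stack.push x=west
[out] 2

% maze.move dir=west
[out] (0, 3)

% maze.sense dir=west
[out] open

% stack.push x=west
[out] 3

% maze.move dir=west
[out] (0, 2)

% maze.sense dir=west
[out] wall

% maze.sense dir=south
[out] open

% stack.push x=south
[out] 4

% maze.move dir=south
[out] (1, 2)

% maze.sense dir=west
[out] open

% stack.push x=west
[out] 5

% maze.move dir=west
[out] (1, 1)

% maze.sense dir=west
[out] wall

% maze.sense dir=south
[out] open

% stack.push x=south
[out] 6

% maze.move dir=south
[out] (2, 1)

% maze.sense dir=west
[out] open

% stack.push x=west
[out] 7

% maze.move dir=west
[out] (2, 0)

% maze.sense dir=south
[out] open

% stack.push x=south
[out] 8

% maze.move dir=south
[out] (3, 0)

% maze.sense dir=east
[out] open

% stack.push x=east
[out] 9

% maze.move dir=east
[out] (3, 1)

% maze.sense dir=east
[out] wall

% maze.sense dir=south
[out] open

% stack.push x=south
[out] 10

% maze.move dir=south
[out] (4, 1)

% maze.sense dir=west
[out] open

% stack.push x=west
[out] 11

% maze.move dir=west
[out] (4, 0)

% maze.sense dir=south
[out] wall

% stack.pop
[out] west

% maze.move dir=east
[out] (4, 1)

% maze.sense dir=east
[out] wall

% maze.sense dir=south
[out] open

% stack.push x=south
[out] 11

% maze.move dir=south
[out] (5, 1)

% maze.sense dir=east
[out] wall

% maze.sense dir=south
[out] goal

% maze.move dir=south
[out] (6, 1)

Answer: (6, 1)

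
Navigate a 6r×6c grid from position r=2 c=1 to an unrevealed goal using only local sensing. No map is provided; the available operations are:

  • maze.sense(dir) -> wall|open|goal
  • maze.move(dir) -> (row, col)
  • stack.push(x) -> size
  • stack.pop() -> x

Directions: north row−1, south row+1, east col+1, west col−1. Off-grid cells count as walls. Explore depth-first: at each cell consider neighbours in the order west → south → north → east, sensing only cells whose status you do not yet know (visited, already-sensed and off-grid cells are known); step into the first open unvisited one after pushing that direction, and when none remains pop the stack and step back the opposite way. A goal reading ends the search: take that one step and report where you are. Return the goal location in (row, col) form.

·→ sense(dir='west')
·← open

·→ push(x='west')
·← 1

·→ move(dir='west')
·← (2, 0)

·→ sense(dir='south')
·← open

·→ push(x='south')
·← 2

·→ move(dir='south')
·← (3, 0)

·→ sense(dir='south')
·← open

·→ push(x='south')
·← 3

·→ move(dir='south')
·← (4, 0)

·→ sense(dir='south')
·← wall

·→ sense(dir='east')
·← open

·→ push(x='east')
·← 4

·→ move(dir='east')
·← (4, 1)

·→ sense(dir='south')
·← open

·→ push(x='south')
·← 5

·→ move(dir='south')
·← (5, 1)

·→ sense(dir='east')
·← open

·→ push(x='east')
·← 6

·→ move(dir='east')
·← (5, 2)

·→ sense(dir='north')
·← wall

·→ sense(dir='east')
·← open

·→ push(x='east')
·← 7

·→ move(dir='east')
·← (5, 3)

·→ sense(dir='north')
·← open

·→ push(x='north')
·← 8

·→ move(dir='north')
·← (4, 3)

·→ sense(dir='north')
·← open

·→ push(x='north')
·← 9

·→ move(dir='north')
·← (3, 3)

·→ sense(dir='west')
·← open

·→ push(x='west')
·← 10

·→ move(dir='west')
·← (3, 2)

·→ sense(dir='west')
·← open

·→ push(x='west')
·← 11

·→ move(dir='west')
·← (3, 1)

·→ pop()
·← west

·→ move(dir='east')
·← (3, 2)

·→ sense(dir='north')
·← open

·→ push(x='north')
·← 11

·→ move(dir='north')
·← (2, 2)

·→ sense(dir='north')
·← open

·→ push(x='north')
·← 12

·→ move(dir='north')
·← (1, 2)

·→ sense(dir='west')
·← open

·→ push(x='west')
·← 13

·→ move(dir='west')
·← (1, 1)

·→ sense(dir='west')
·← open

·→ push(x='west')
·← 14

·→ move(dir='west')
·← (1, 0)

·→ sense(dir='north')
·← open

·→ push(x='north')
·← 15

·→ move(dir='north')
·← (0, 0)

·→ sense(dir='east')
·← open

·→ push(x='east')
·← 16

·→ move(dir='east')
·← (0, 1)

·→ sense(dir='east')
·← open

·→ push(x='east')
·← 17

·→ move(dir='east')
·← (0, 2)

·→ sense(dir='east')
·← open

·→ push(x='east')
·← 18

·→ move(dir='east')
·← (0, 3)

·→ sense(dir='south')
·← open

·→ push(x='south')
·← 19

·→ move(dir='south')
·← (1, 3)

·→ sense(dir='south')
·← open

·→ push(x='south')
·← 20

·→ move(dir='south')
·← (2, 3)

·→ sense(dir='east')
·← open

·→ push(x='east')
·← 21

·→ move(dir='east')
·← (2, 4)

·→ sense(dir='south')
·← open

·→ push(x='south')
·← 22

·→ move(dir='south')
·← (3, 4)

·→ sense(dir='south')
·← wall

·→ sense(dir='east')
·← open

·→ push(x='east')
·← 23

·→ move(dir='east')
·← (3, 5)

·→ sense(dir='south')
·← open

·→ push(x='south')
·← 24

·→ move(dir='south')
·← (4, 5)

·→ sense(dir='south')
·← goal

·→ move(dir='south')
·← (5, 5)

Answer: (5, 5)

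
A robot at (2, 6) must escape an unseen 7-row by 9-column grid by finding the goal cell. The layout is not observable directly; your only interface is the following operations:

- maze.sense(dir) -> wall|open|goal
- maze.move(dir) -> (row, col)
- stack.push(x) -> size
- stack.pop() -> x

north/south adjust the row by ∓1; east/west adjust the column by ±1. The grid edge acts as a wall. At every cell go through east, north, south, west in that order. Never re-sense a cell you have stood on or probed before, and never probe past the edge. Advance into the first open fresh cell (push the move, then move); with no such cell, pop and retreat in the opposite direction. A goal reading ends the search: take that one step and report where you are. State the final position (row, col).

$ sense dir=east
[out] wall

$ sense dir=north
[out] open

$ push x=north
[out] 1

$ move dir=north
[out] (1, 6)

$ sense dir=east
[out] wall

$ sense dir=north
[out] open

$ push x=north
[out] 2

$ move dir=north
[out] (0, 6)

$ sense dir=east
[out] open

$ push x=east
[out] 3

$ move dir=east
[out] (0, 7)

$ sense dir=east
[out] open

$ push x=east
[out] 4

$ move dir=east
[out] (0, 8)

$ sense dir=south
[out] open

$ push x=south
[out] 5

$ move dir=south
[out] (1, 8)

$ sense dir=south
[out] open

$ push x=south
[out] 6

$ move dir=south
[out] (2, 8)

$ sense dir=south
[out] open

$ push x=south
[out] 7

$ move dir=south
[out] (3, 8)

$ sense dir=south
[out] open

$ push x=south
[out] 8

$ move dir=south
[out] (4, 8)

$ sense dir=south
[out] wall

$ sense dir=west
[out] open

$ push x=west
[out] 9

$ move dir=west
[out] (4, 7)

$ sense dir=north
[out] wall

$ sense dir=south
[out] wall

$ sense dir=west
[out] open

$ push x=west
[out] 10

$ move dir=west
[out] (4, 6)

$ sense dir=north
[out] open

$ push x=north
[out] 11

$ move dir=north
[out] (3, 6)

$ sense dir=west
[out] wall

$ pop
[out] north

$ move dir=south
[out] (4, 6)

$ sense dir=south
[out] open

$ push x=south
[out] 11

$ move dir=south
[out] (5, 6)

$ sense dir=south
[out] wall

$ sense dir=west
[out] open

$ push x=west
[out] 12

$ move dir=west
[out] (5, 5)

$ sense dir=north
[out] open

$ push x=north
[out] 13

$ move dir=north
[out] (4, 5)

$ sense dir=west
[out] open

$ push x=west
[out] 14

$ move dir=west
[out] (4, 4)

$ sense dir=north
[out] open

$ push x=north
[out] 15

$ move dir=north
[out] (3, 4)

$ sense dir=north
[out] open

$ push x=north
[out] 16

$ move dir=north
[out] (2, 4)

$ sense dir=east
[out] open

$ push x=east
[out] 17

$ move dir=east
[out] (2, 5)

$ sense dir=north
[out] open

$ push x=north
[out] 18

$ move dir=north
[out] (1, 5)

$ sense dir=north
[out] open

$ push x=north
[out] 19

$ move dir=north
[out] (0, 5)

$ sense dir=west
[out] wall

$ pop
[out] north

$ move dir=south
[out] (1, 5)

$ sense dir=west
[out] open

$ push x=west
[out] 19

$ move dir=west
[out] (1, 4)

$ sense dir=west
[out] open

$ push x=west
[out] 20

$ move dir=west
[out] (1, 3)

$ sense dir=north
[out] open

$ push x=north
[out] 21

$ move dir=north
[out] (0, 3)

$ sense dir=west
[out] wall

$ pop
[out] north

$ move dir=south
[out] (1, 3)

$ sense dir=south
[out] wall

$ sense dir=west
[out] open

$ push x=west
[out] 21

$ move dir=west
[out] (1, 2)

$ sense dir=south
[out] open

$ push x=south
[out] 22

$ move dir=south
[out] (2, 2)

$ sense dir=south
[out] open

$ push x=south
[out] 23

$ move dir=south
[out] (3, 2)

$ sense dir=east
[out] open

$ push x=east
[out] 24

$ move dir=east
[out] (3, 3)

$ sense dir=south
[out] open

$ push x=south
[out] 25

$ move dir=south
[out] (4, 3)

$ sense dir=south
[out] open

$ push x=south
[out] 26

$ move dir=south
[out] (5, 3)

$ sense dir=east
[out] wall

$ sense dir=south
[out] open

$ push x=south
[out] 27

$ move dir=south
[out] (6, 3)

$ sense dir=east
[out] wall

$ sense dir=west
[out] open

$ push x=west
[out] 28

$ move dir=west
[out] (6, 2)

$ sense dir=north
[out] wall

$ sense dir=west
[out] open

$ push x=west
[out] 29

$ move dir=west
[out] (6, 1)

$ sense dir=north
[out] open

$ push x=north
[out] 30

$ move dir=north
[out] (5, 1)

$ sense dir=north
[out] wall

$ sense dir=west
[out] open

$ push x=west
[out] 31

$ move dir=west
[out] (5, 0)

$ sense dir=north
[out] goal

$ move dir=north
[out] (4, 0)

Answer: (4, 0)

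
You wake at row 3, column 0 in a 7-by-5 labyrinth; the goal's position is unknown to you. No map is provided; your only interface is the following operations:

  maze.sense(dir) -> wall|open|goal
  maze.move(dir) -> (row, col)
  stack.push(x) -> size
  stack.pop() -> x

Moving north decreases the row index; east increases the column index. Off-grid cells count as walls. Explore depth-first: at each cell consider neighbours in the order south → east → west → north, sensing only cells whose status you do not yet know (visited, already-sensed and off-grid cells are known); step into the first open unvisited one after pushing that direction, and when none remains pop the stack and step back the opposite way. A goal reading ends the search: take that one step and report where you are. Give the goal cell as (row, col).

Do: maze.sense[south]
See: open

Do: stack.push[south]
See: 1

Do: maze.move[south]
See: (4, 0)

Do: maze.sense[south]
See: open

Do: stack.push[south]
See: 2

Do: maze.move[south]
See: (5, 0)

Do: maze.sense[south]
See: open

Do: stack.push[south]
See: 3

Do: maze.move[south]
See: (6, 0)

Do: maze.sense[east]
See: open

Do: stack.push[east]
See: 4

Do: maze.move[east]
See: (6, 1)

Do: maze.sense[east]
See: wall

Do: maze.sense[north]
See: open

Do: stack.push[north]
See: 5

Do: maze.move[north]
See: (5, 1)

Do: maze.sense[east]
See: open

Do: stack.push[east]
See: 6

Do: maze.move[east]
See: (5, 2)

Do: maze.sense[east]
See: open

Do: stack.push[east]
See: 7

Do: maze.move[east]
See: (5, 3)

Do: maze.sense[south]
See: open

Do: stack.push[south]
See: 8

Do: maze.move[south]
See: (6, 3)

Do: maze.sense[east]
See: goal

Do: maze.move[east]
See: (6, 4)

Answer: (6, 4)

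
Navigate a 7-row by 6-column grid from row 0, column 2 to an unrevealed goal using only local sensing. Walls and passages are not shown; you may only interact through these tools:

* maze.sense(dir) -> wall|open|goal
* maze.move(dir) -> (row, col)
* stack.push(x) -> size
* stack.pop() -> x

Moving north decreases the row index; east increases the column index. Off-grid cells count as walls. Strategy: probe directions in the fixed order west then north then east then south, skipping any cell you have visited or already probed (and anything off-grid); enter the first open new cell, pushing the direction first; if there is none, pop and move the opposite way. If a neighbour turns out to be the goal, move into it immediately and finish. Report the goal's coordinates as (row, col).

~$ maze.sense dir=west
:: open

~$ stack.push x=west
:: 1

~$ maze.move dir=west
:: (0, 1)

~$ maze.sense dir=west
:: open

~$ stack.push x=west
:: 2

~$ maze.move dir=west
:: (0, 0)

~$ maze.sense dir=south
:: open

~$ stack.push x=south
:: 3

~$ maze.move dir=south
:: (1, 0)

~$ maze.sense dir=east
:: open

~$ stack.push x=east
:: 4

~$ maze.move dir=east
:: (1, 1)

~$ maze.sense dir=east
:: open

~$ stack.push x=east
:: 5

~$ maze.move dir=east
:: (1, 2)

~$ maze.sense dir=east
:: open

~$ stack.push x=east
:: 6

~$ maze.move dir=east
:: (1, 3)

~$ maze.sense dir=north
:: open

~$ stack.push x=north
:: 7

~$ maze.move dir=north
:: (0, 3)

~$ maze.sense dir=east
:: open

~$ stack.push x=east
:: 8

~$ maze.move dir=east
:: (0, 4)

~$ maze.sense dir=east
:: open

~$ stack.push x=east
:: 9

~$ maze.move dir=east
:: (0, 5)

~$ maze.sense dir=south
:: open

~$ stack.push x=south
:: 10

~$ maze.move dir=south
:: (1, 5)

~$ maze.sense dir=west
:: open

~$ stack.push x=west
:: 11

~$ maze.move dir=west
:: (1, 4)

~$ maze.sense dir=south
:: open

~$ stack.push x=south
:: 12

~$ maze.move dir=south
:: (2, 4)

~$ maze.sense dir=west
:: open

~$ stack.push x=west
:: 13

~$ maze.move dir=west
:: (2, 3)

~$ maze.sense dir=west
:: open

~$ stack.push x=west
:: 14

~$ maze.move dir=west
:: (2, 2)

~$ maze.sense dir=west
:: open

~$ stack.push x=west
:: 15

~$ maze.move dir=west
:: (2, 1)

~$ maze.sense dir=west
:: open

~$ stack.push x=west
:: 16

~$ maze.move dir=west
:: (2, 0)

~$ maze.sense dir=south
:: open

~$ stack.push x=south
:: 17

~$ maze.move dir=south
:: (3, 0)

~$ maze.sense dir=east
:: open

~$ stack.push x=east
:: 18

~$ maze.move dir=east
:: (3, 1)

~$ maze.sense dir=east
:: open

~$ stack.push x=east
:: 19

~$ maze.move dir=east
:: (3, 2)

~$ maze.sense dir=east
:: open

~$ stack.push x=east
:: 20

~$ maze.move dir=east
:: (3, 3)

~$ maze.sense dir=east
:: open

~$ stack.push x=east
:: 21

~$ maze.move dir=east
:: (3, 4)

~$ maze.sense dir=east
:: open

~$ stack.push x=east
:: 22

~$ maze.move dir=east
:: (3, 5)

~$ maze.sense dir=north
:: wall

~$ maze.sense dir=south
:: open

~$ stack.push x=south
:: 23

~$ maze.move dir=south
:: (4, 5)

~$ maze.sense dir=west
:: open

~$ stack.push x=west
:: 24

~$ maze.move dir=west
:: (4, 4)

~$ maze.sense dir=west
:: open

~$ stack.push x=west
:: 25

~$ maze.move dir=west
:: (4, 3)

~$ maze.sense dir=west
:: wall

~$ maze.sense dir=south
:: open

~$ stack.push x=south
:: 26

~$ maze.move dir=south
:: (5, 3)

~$ maze.sense dir=west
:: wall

~$ maze.sense dir=east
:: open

~$ stack.push x=east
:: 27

~$ maze.move dir=east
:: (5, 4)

~$ maze.sense dir=east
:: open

~$ stack.push x=east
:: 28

~$ maze.move dir=east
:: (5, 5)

~$ maze.sense dir=south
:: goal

~$ maze.move dir=south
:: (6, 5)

Answer: (6, 5)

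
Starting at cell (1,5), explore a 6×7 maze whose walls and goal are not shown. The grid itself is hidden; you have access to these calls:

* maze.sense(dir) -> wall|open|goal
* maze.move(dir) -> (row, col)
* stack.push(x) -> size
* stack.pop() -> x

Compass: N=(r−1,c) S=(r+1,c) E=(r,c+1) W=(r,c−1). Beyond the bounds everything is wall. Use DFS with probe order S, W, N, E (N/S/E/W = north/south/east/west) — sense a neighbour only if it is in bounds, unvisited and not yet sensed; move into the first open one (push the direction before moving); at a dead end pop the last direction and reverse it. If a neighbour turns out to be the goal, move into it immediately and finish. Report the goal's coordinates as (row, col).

I use sense on dir→south, — result: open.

I try push on x→south, which returns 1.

Then move on dir→south, giving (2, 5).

Now I run sense on dir→south, and get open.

I try push on x→south, → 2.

I invoke move on dir→south, and get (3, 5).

I try sense on dir→south, and get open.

Using push on x→south, and see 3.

I invoke move on dir→south, which returns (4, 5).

Using sense on dir→south, yielding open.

Now I run push on x→south, — result: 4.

Invoking move on dir→south, : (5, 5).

Calling sense on dir→west, — result: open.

Calling push on x→west, — result: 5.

Calling move on dir→west, and observe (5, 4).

I invoke sense on dir→west, giving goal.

Next I call move on dir→west, yielding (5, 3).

Answer: (5, 3)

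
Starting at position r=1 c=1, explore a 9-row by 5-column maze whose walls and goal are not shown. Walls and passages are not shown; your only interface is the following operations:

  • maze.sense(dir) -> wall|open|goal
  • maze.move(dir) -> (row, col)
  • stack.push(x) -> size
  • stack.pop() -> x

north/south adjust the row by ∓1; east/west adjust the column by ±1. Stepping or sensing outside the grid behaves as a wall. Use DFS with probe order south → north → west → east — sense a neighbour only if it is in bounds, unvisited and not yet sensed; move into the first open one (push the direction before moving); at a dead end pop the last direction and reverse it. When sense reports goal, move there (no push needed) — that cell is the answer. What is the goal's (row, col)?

-- sense(dir=south) == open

-- push(x=south) == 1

-- move(dir=south) == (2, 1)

-- sense(dir=south) == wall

-- sense(dir=west) == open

-- push(x=west) == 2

-- move(dir=west) == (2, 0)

-- sense(dir=south) == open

-- push(x=south) == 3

-- move(dir=south) == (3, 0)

-- sense(dir=south) == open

-- push(x=south) == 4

-- move(dir=south) == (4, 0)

-- sense(dir=south) == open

-- push(x=south) == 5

-- move(dir=south) == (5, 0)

-- sense(dir=south) == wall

-- sense(dir=east) == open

-- push(x=east) == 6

-- move(dir=east) == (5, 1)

-- sense(dir=south) == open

-- push(x=south) == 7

-- move(dir=south) == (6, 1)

-- sense(dir=south) == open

-- push(x=south) == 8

-- move(dir=south) == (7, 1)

-- sense(dir=south) == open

-- push(x=south) == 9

-- move(dir=south) == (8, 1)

-- sense(dir=west) == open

-- push(x=west) == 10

-- move(dir=west) == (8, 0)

-- sense(dir=north) == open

-- push(x=north) == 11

-- move(dir=north) == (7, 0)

-- pop() == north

-- move(dir=south) == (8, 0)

-- pop() == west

-- move(dir=east) == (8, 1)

-- sense(dir=east) == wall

-- pop() == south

-- move(dir=north) == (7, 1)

-- sense(dir=east) == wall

-- pop() == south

-- move(dir=north) == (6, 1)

-- sense(dir=east) == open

-- push(x=east) == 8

-- move(dir=east) == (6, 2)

-- sense(dir=north) == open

-- push(x=north) == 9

-- move(dir=north) == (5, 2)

-- sense(dir=north) == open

-- push(x=north) == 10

-- move(dir=north) == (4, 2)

-- sense(dir=north) == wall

-- sense(dir=west) == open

-- push(x=west) == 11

-- move(dir=west) == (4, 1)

-- pop() == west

-- move(dir=east) == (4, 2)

-- sense(dir=east) == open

-- push(x=east) == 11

-- move(dir=east) == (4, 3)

-- sense(dir=south) == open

-- push(x=south) == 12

-- move(dir=south) == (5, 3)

-- sense(dir=south) == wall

-- sense(dir=east) == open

-- push(x=east) == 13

-- move(dir=east) == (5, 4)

-- sense(dir=south) == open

-- push(x=south) == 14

-- move(dir=south) == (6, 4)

-- sense(dir=south) == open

-- push(x=south) == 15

-- move(dir=south) == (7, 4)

-- sense(dir=south) == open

-- push(x=south) == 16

-- move(dir=south) == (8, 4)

-- sense(dir=west) == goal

-- move(dir=west) == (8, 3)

Answer: (8, 3)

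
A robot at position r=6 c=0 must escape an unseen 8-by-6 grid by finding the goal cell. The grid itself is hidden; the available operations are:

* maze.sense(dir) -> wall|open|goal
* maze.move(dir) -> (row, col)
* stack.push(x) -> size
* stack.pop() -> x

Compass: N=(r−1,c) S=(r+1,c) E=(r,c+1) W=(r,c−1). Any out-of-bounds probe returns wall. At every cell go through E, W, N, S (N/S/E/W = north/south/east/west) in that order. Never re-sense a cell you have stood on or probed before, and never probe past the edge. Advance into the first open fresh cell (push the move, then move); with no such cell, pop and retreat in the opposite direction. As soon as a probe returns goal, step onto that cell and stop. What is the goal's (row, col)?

==> sense(dir: east)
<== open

==> push(x: east)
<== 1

==> move(dir: east)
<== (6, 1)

==> sense(dir: east)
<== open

==> push(x: east)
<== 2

==> move(dir: east)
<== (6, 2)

==> sense(dir: east)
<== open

==> push(x: east)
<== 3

==> move(dir: east)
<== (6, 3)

==> sense(dir: east)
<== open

==> push(x: east)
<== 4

==> move(dir: east)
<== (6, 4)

==> sense(dir: east)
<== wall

==> sense(dir: north)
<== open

==> push(x: north)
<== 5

==> move(dir: north)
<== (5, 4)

==> sense(dir: east)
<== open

==> push(x: east)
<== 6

==> move(dir: east)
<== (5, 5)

==> sense(dir: north)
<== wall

==> pop()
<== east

==> move(dir: west)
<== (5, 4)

==> sense(dir: west)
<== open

==> push(x: west)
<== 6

==> move(dir: west)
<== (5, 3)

==> sense(dir: west)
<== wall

==> sense(dir: north)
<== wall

==> pop()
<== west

==> move(dir: east)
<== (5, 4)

==> sense(dir: north)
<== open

==> push(x: north)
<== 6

==> move(dir: north)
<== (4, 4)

==> sense(dir: north)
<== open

==> push(x: north)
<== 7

==> move(dir: north)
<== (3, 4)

==> sense(dir: east)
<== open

==> push(x: east)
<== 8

==> move(dir: east)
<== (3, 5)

==> sense(dir: north)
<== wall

==> pop()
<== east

==> move(dir: west)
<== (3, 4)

==> sense(dir: west)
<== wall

==> sense(dir: north)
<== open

==> push(x: north)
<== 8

==> move(dir: north)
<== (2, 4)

==> sense(dir: west)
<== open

==> push(x: west)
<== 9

==> move(dir: west)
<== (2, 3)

==> sense(dir: west)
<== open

==> push(x: west)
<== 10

==> move(dir: west)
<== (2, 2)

==> sense(dir: west)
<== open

==> push(x: west)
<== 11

==> move(dir: west)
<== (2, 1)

==> sense(dir: west)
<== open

==> push(x: west)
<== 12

==> move(dir: west)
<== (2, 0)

==> sense(dir: north)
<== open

==> push(x: north)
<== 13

==> move(dir: north)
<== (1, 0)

==> sense(dir: east)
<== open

==> push(x: east)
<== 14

==> move(dir: east)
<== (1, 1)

==> sense(dir: east)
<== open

==> push(x: east)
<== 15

==> move(dir: east)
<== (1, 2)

==> sense(dir: east)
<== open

==> push(x: east)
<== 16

==> move(dir: east)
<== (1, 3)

==> sense(dir: east)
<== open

==> push(x: east)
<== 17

==> move(dir: east)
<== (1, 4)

==> sense(dir: east)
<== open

==> push(x: east)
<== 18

==> move(dir: east)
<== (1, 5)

==> sense(dir: north)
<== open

==> push(x: north)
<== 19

==> move(dir: north)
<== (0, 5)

==> sense(dir: west)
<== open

==> push(x: west)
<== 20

==> move(dir: west)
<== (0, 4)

==> sense(dir: west)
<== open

==> push(x: west)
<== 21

==> move(dir: west)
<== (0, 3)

==> sense(dir: west)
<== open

==> push(x: west)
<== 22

==> move(dir: west)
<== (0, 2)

==> sense(dir: west)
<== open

==> push(x: west)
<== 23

==> move(dir: west)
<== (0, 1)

==> sense(dir: west)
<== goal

==> move(dir: west)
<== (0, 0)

Answer: (0, 0)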